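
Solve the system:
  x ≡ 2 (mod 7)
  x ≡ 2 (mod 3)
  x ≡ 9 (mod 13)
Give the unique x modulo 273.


Moduli 7, 3, 13 are pairwise coprime; by CRT there is a unique solution modulo M = 7 · 3 · 13 = 273.
Solve pairwise, accumulating the modulus:
  Start with x ≡ 2 (mod 7).
  Combine with x ≡ 2 (mod 3): since gcd(7, 3) = 1, we get a unique residue mod 21.
    Write x = 2 + 7·t and substitute into x ≡ 2 (mod 3): 7·t ≡ 2 − 2 = 0 (mod 3).
    Reduce coefficients mod 3: 1·t ≡ 0 (mod 3).
    So t ≡ 0 (mod 3).
    Then x = 2 + 7·0 = 2, valid modulo lcm(7, 3) = 21: x ≡ 2 (mod 21).
  Combine with x ≡ 9 (mod 13): since gcd(21, 13) = 1, we get a unique residue mod 273.
    Write x = 2 + 21·t and substitute into x ≡ 9 (mod 13): 21·t ≡ 9 − 2 = 7 (mod 13).
    Reduce coefficients mod 13: 8·t ≡ 7 (mod 13).
    The inverse of 8 mod 13 is 5 (since 8·5 = 40 = 3·13 + 1), so t ≡ 5·7 = 35 ≡ 9 (mod 13).
    Then x = 2 + 21·9 = 191, valid modulo lcm(21, 13) = 273: x ≡ 191 (mod 273).
Verify: 191 mod 7 = 2 ✓, 191 mod 3 = 2 ✓, 191 mod 13 = 9 ✓.

x ≡ 191 (mod 273).


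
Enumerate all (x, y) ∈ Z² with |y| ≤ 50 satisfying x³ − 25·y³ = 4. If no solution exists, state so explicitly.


The equation is x³ - 25y³ = 4. For fixed y, x³ = 25·y³ + 4, so a solution requires the RHS to be a perfect cube.
Strategy: iterate y from -50 to 50, compute RHS = 25·y³ + 4, and check whether it is a (positive or negative) perfect cube.
Check small values of y:
  y = 0: RHS = 4 is not a perfect cube.
  y = 1: RHS = 29 is not a perfect cube.
  y = -1: RHS = -21 is not a perfect cube.
  y = 2: RHS = 204 is not a perfect cube.
  y = -2: RHS = -196 is not a perfect cube.
  y = 3: RHS = 679 is not a perfect cube.
  y = -3: RHS = -671 is not a perfect cube.
Continuing the search up to |y| = 50 finds no solutions either.
No (x, y) in the scanned range satisfies the equation.

No integer solutions with |y| ≤ 50.


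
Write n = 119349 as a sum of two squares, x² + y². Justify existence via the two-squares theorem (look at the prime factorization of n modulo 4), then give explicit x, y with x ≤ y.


Step 1: Factor n = 119349 = 3^2 · 89 · 149.
Step 2: Check the mod-4 condition on each prime factor: 3 ≡ 3 (mod 4), exponent 2 (must be even); 89 ≡ 1 (mod 4), exponent 1; 149 ≡ 1 (mod 4), exponent 1.
All primes ≡ 3 (mod 4) appear to even exponent (or don't appear), so by the two-squares theorem n IS expressible as a sum of two squares.
Step 3: Build a representation. Group n = k² · m with k = 3 and m = 89 · 149 = 13261 (a product of primes ≡ 1 (mod 4)); a representation of m scales to one of n via (k·x)² + (k·y)² = k²(x² + y²). Each prime p ≡ 1 (mod 4) is itself a sum of two squares; find a² by testing p − a² for a perfect square:
  89: 89 − 1² = 88, 89 − 2² = 85, 89 − 3² = 80, 89 − 4² = 73, 89 − 5² = 64 = 8² ⇒ 89 = 5² + 8².
  149: 149 − 1² = 148, 149 − 2² = 145, 149 − 3² = 140, 149 − 4² = 133, 149 − 5² = 124, 149 − 6² = 113, 149 − 7² = 100 = 10² ⇒ 149 = 7² + 10².
  Combine using the Brahmagupta–Fibonacci identity (a² + b²)(c² + d²) = (ac − bd)² + (ad + bc)² = (ac + bd)² + (ad − bc)²:
  89 · 149 = 13261: from (5² + 8²)(7² + 10²), take (5·7 − 8·10, 5·10 + 8·7) = (35 − 80, 50 + 56) = (-45, 106); dropping signs (only squares matter) gives (45, 106); check 45² + 106² = 2025 + 11236 = 13261 ✓.
  Scale by k = 3: (3·45, 3·106) = (135, 318).
Step 4: Order so x ≤ y and verify: 135² + 318² = 18225 + 101124 = 119349 = n. ✓

n = 119349 = 135² + 318² (one valid representation with x ≤ y).


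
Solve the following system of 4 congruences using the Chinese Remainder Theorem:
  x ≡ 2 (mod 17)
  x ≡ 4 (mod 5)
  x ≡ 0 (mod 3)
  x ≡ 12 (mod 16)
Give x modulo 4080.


Product of moduli M = 17 · 5 · 3 · 16 = 4080.
Merge one congruence at a time:
  Start: x ≡ 2 (mod 17).
  Combine with x ≡ 4 (mod 5); new modulus lcm = 85.
    Write x = 2 + 17·t and substitute into x ≡ 4 (mod 5): 17·t ≡ 4 − 2 = 2 (mod 5).
    Reduce coefficients mod 5: 2·t ≡ 2 (mod 5).
    The inverse of 2 mod 5 is 3 (since 2·3 = 6 = 1·5 + 1), so t ≡ 3·2 = 6 ≡ 1 (mod 5).
    Then x = 2 + 17·1 = 19, valid modulo lcm(17, 5) = 85: x ≡ 19 (mod 85).
  Combine with x ≡ 0 (mod 3); new modulus lcm = 255.
    Write x = 19 + 85·t and substitute into x ≡ 0 (mod 3): 85·t ≡ 0 − 19 = -19 (mod 3).
    Reduce coefficients mod 3: 1·t ≡ 2 (mod 3).
    So t ≡ 2 (mod 3).
    Then x = 19 + 85·2 = 189, valid modulo lcm(85, 3) = 255: x ≡ 189 (mod 255).
  Combine with x ≡ 12 (mod 16); new modulus lcm = 4080.
    Write x = 189 + 255·t and substitute into x ≡ 12 (mod 16): 255·t ≡ 12 − 189 = -177 (mod 16).
    Reduce coefficients mod 16: 15·t ≡ 15 (mod 16).
    The inverse of 15 mod 16 is 15 (since 15·15 = 225 = 14·16 + 1), so t ≡ 15·15 = 225 ≡ 1 (mod 16).
    Then x = 189 + 255·1 = 444, valid modulo lcm(255, 16) = 4080: x ≡ 444 (mod 4080).
Verify against each original: 444 mod 17 = 2, 444 mod 5 = 4, 444 mod 3 = 0, 444 mod 16 = 12.

x ≡ 444 (mod 4080).


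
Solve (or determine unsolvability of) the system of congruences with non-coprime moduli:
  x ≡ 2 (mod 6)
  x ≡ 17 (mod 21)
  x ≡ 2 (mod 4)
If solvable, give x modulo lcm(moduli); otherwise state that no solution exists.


Moduli 6, 21, 4 are not pairwise coprime, so CRT works modulo lcm(m_i) when all pairwise compatibility conditions hold.
Pairwise compatibility: gcd(m_i, m_j) must divide a_i - a_j for every pair.
Merge one congruence at a time:
  Start: x ≡ 2 (mod 6).
  Combine with x ≡ 17 (mod 21): gcd(6, 21) = 3; 17 - 2 = 15, which IS divisible by 3, so compatible.
    Write x = 2 + 6·t and substitute into x ≡ 17 (mod 21): 6·t ≡ 17 − 2 = 15 (mod 21).
    Divide the congruence (and modulus) by g = 3: 2·t ≡ 5 (mod 7).
    The inverse of 2 mod 7 is 4 (since 2·4 = 8 = 1·7 + 1), so t ≡ 4·5 = 20 ≡ 6 (mod 7).
    Then x = 2 + 6·6 = 38, valid modulo lcm(6, 21) = 42: x ≡ 38 (mod 42).
  Combine with x ≡ 2 (mod 4): gcd(42, 4) = 2; 2 - 38 = -36, which IS divisible by 2, so compatible.
    Write x = 38 + 42·t and substitute into x ≡ 2 (mod 4): 42·t ≡ 2 − 38 = -36 (mod 4).
    Divide the congruence (and modulus) by g = 2: 21·t ≡ -18 (mod 2).
    Reduce coefficients mod 2: 1·t ≡ 0 (mod 2).
    So t ≡ 0 (mod 2).
    Then x = 38 + 42·0 = 38, valid modulo lcm(42, 4) = 84: x ≡ 38 (mod 84).
Verify: 38 mod 6 = 2, 38 mod 21 = 17, 38 mod 4 = 2.

x ≡ 38 (mod 84).


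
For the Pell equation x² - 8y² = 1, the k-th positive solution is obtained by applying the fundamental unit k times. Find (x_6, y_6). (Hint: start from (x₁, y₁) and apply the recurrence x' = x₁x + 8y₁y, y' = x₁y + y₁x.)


Step 1: Find the fundamental solution (x₁, y₁) of x² - 8y² = 1.
  Expand √8 as a continued fraction. a₀ = ⌊√8⌋ = 2; iterate m_{k+1} = d_k·a_k − m_k, d_{k+1} = (8 − m_{k+1}²)/d_k, a_{k+1} = ⌊(a₀ + m_{k+1})/d_{k+1}⌋ (starting m₀ = 0, d₀ = 1), with convergents p_k = a_k·p_{k-1} + p_{k-2}, q_k = a_k·q_{k-1} + q_{k-2} (p₋₁ = 1, q₋₁ = 0):
  k = 0: a₀ = 2; p₀/q₀ = 2/1; p₀² − 8·q₀² = 4 − 8 = -4.
  k = 1: m = 2, d = 4, a = ⌊(2 + 2)/4⌋ = 1; p/q = (1·2 + 1)/(1·1 + 0) = 3/1; p² − 8·q² = 9 − 8 = 1.
  The first convergent with p² − 8·q² = 1 gives the fundamental solution (x₁, y₁) = (3, 1).
Step 2: Apply the recurrence (x_{n+1}, y_{n+1}) = (x₁x_n + 8y₁y_n, x₁y_n + y₁x_n) repeatedly.
  From (x_1, y_1) = (3, 1): x_2 = 3·3 + 8·1·1 = 17; y_2 = 3·1 + 1·3 = 6.
  From (x_2, y_2) = (17, 6): x_3 = 3·17 + 8·1·6 = 99; y_3 = 3·6 + 1·17 = 35.
  From (x_3, y_3) = (99, 35): x_4 = 3·99 + 8·1·35 = 577; y_4 = 3·35 + 1·99 = 204.
  From (x_4, y_4) = (577, 204): x_5 = 3·577 + 8·1·204 = 3363; y_5 = 3·204 + 1·577 = 1189.
  From (x_5, y_5) = (3363, 1189): x_6 = 3·3363 + 8·1·1189 = 19601; y_6 = 3·1189 + 1·3363 = 6930.
Step 3: Verify x_6² - 8·y_6² = 384199201 - 384199200 = 1 (should be 1). ✓

(x_1, y_1) = (3, 1); (x_6, y_6) = (19601, 6930).


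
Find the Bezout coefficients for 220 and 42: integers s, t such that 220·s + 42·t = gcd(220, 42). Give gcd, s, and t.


Euclidean algorithm on (220, 42) — divide until remainder is 0:
  220 = 5 · 42 + 10
  42 = 4 · 10 + 2
  10 = 5 · 2 + 0
gcd(220, 42) = 2.
Track Bezout coefficients alongside the remainders: start with r₀ = 220 = a·1 + b·0 (s = 1, t = 0) and r₁ = 42 = a·0 + b·1 (s = 0, t = 1); each new remainder r_{k+1} = r_{k-1} − q_k·r_k inherits s_{k+1} = s_{k-1} − q_k·s_k, t_{k+1} = t_{k-1} − q_k·t_k, so r_k = a·s_k + b·t_k at every step:
  q = 5: r = 10, s = 1 − 5·0 = 1, t = 0 − 5·1 = -5  (check: 220·1 + 42·(-5) = 10)
  q = 4: r = 2, s = 0 − 4·1 = -4, t = 1 − 4·(-5) = 21  (check: 220·(-4) + 42·21 = 2)
The row with r = 2 (the gcd) gives the Bezout coefficients s = -4, t = 21.
Result: 220 · (-4) + 42 · (21) = 2.

gcd(220, 42) = 2; s = -4, t = 21 (check: 220·(-4) + 42·21 = 2).


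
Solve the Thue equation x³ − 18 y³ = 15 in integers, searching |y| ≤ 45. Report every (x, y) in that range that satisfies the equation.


The equation is x³ - 18y³ = 15. For fixed y, x³ = 18·y³ + 15, so a solution requires the RHS to be a perfect cube.
Strategy: iterate y from -45 to 45, compute RHS = 18·y³ + 15, and check whether it is a (positive or negative) perfect cube.
Check small values of y:
  y = 0: RHS = 15 is not a perfect cube.
  y = 1: RHS = 33 is not a perfect cube.
  y = -1: RHS = -3 is not a perfect cube.
  y = 2: RHS = 159 is not a perfect cube.
  y = -2: RHS = -129 is not a perfect cube.
  y = 3: RHS = 501 is not a perfect cube.
  y = -3: RHS = -471 is not a perfect cube.
Continuing the search up to |y| = 45 finds no solutions either.
No (x, y) in the scanned range satisfies the equation.

No integer solutions with |y| ≤ 45.


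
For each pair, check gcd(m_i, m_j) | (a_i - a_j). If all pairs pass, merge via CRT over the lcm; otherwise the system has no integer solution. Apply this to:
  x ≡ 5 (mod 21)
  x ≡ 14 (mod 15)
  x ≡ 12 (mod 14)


Moduli 21, 15, 14 are not pairwise coprime, so CRT works modulo lcm(m_i) when all pairwise compatibility conditions hold.
Pairwise compatibility: gcd(m_i, m_j) must divide a_i - a_j for every pair.
Merge one congruence at a time:
  Start: x ≡ 5 (mod 21).
  Combine with x ≡ 14 (mod 15): gcd(21, 15) = 3; 14 - 5 = 9, which IS divisible by 3, so compatible.
    Write x = 5 + 21·t and substitute into x ≡ 14 (mod 15): 21·t ≡ 14 − 5 = 9 (mod 15).
    Divide the congruence (and modulus) by g = 3: 7·t ≡ 3 (mod 5).
    Reduce coefficients mod 5: 2·t ≡ 3 (mod 5).
    The inverse of 2 mod 5 is 3 (since 2·3 = 6 = 1·5 + 1), so t ≡ 3·3 = 9 ≡ 4 (mod 5).
    Then x = 5 + 21·4 = 89, valid modulo lcm(21, 15) = 105: x ≡ 89 (mod 105).
  Combine with x ≡ 12 (mod 14): gcd(105, 14) = 7; 12 - 89 = -77, which IS divisible by 7, so compatible.
    Write x = 89 + 105·t and substitute into x ≡ 12 (mod 14): 105·t ≡ 12 − 89 = -77 (mod 14).
    Divide the congruence (and modulus) by g = 7: 15·t ≡ -11 (mod 2).
    Reduce coefficients mod 2: 1·t ≡ 1 (mod 2).
    So t ≡ 1 (mod 2).
    Then x = 89 + 105·1 = 194, valid modulo lcm(105, 14) = 210: x ≡ 194 (mod 210).
Verify: 194 mod 21 = 5, 194 mod 15 = 14, 194 mod 14 = 12.

x ≡ 194 (mod 210).


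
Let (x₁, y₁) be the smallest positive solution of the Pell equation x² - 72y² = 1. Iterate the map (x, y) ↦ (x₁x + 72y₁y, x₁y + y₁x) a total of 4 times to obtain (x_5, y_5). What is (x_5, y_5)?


Step 1: Find the fundamental solution (x₁, y₁) of x² - 72y² = 1.
  Expand √72 as a continued fraction. a₀ = ⌊√72⌋ = 8; iterate m_{k+1} = d_k·a_k − m_k, d_{k+1} = (72 − m_{k+1}²)/d_k, a_{k+1} = ⌊(a₀ + m_{k+1})/d_{k+1}⌋ (starting m₀ = 0, d₀ = 1), with convergents p_k = a_k·p_{k-1} + p_{k-2}, q_k = a_k·q_{k-1} + q_{k-2} (p₋₁ = 1, q₋₁ = 0):
  k = 0: a₀ = 8; p₀/q₀ = 8/1; p₀² − 72·q₀² = 64 − 72 = -8.
  k = 1: m = 8, d = 8, a = ⌊(8 + 8)/8⌋ = 2; p/q = (2·8 + 1)/(2·1 + 0) = 17/2; p² − 72·q² = 289 − 288 = 1.
  The first convergent with p² − 72·q² = 1 gives the fundamental solution (x₁, y₁) = (17, 2).
Step 2: Apply the recurrence (x_{n+1}, y_{n+1}) = (x₁x_n + 72y₁y_n, x₁y_n + y₁x_n) repeatedly.
  From (x_1, y_1) = (17, 2): x_2 = 17·17 + 72·2·2 = 577; y_2 = 17·2 + 2·17 = 68.
  From (x_2, y_2) = (577, 68): x_3 = 17·577 + 72·2·68 = 19601; y_3 = 17·68 + 2·577 = 2310.
  From (x_3, y_3) = (19601, 2310): x_4 = 17·19601 + 72·2·2310 = 665857; y_4 = 17·2310 + 2·19601 = 78472.
  From (x_4, y_4) = (665857, 78472): x_5 = 17·665857 + 72·2·78472 = 22619537; y_5 = 17·78472 + 2·665857 = 2665738.
Step 3: Verify x_5² - 72·y_5² = 511643454094369 - 511643454094368 = 1 (should be 1). ✓

(x_1, y_1) = (17, 2); (x_5, y_5) = (22619537, 2665738).


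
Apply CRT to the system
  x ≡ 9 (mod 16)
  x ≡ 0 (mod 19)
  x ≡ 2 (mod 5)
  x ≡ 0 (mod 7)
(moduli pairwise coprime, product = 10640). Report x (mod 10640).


Product of moduli M = 16 · 19 · 5 · 7 = 10640.
Merge one congruence at a time:
  Start: x ≡ 9 (mod 16).
  Combine with x ≡ 0 (mod 19); new modulus lcm = 304.
    Write x = 9 + 16·t and substitute into x ≡ 0 (mod 19): 16·t ≡ 0 − 9 = -9 (mod 19).
    Reduce coefficients mod 19: 16·t ≡ 10 (mod 19).
    The inverse of 16 mod 19 is 6 (since 16·6 = 96 = 5·19 + 1), so t ≡ 6·10 = 60 ≡ 3 (mod 19).
    Then x = 9 + 16·3 = 57, valid modulo lcm(16, 19) = 304: x ≡ 57 (mod 304).
  Combine with x ≡ 2 (mod 5); new modulus lcm = 1520.
    Write x = 57 + 304·t and substitute into x ≡ 2 (mod 5): 304·t ≡ 2 − 57 = -55 (mod 5).
    Reduce coefficients mod 5: 4·t ≡ 0 (mod 5).
    The inverse of 4 mod 5 is 4 (since 4·4 = 16 = 3·5 + 1), so t ≡ 4·0 = 0 ≡ 0 (mod 5).
    Then x = 57 + 304·0 = 57, valid modulo lcm(304, 5) = 1520: x ≡ 57 (mod 1520).
  Combine with x ≡ 0 (mod 7); new modulus lcm = 10640.
    Write x = 57 + 1520·t and substitute into x ≡ 0 (mod 7): 1520·t ≡ 0 − 57 = -57 (mod 7).
    Reduce coefficients mod 7: 1·t ≡ 6 (mod 7).
    So t ≡ 6 (mod 7).
    Then x = 57 + 1520·6 = 9177, valid modulo lcm(1520, 7) = 10640: x ≡ 9177 (mod 10640).
Verify against each original: 9177 mod 16 = 9, 9177 mod 19 = 0, 9177 mod 5 = 2, 9177 mod 7 = 0.

x ≡ 9177 (mod 10640).


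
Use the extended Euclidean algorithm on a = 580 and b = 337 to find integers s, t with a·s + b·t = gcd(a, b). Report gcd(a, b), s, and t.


Euclidean algorithm on (580, 337) — divide until remainder is 0:
  580 = 1 · 337 + 243
  337 = 1 · 243 + 94
  243 = 2 · 94 + 55
  94 = 1 · 55 + 39
  55 = 1 · 39 + 16
  39 = 2 · 16 + 7
  16 = 2 · 7 + 2
  7 = 3 · 2 + 1
  2 = 2 · 1 + 0
gcd(580, 337) = 1.
Track Bezout coefficients alongside the remainders: start with r₀ = 580 = a·1 + b·0 (s = 1, t = 0) and r₁ = 337 = a·0 + b·1 (s = 0, t = 1); each new remainder r_{k+1} = r_{k-1} − q_k·r_k inherits s_{k+1} = s_{k-1} − q_k·s_k, t_{k+1} = t_{k-1} − q_k·t_k, so r_k = a·s_k + b·t_k at every step:
  q = 1: r = 243, s = 1 − 1·0 = 1, t = 0 − 1·1 = -1  (check: 580·1 + 337·(-1) = 243)
  q = 1: r = 94, s = 0 − 1·1 = -1, t = 1 − 1·(-1) = 2  (check: 580·(-1) + 337·2 = 94)
  q = 2: r = 55, s = 1 − 2·(-1) = 3, t = -1 − 2·2 = -5  (check: 580·3 + 337·(-5) = 55)
  q = 1: r = 39, s = -1 − 1·3 = -4, t = 2 − 1·(-5) = 7  (check: 580·(-4) + 337·7 = 39)
  q = 1: r = 16, s = 3 − 1·(-4) = 7, t = -5 − 1·7 = -12  (check: 580·7 + 337·(-12) = 16)
  q = 2: r = 7, s = -4 − 2·7 = -18, t = 7 − 2·(-12) = 31  (check: 580·(-18) + 337·31 = 7)
  q = 2: r = 2, s = 7 − 2·(-18) = 43, t = -12 − 2·31 = -74  (check: 580·43 + 337·(-74) = 2)
  q = 3: r = 1, s = -18 − 3·43 = -147, t = 31 − 3·(-74) = 253  (check: 580·(-147) + 337·253 = 1)
The row with r = 1 (the gcd) gives the Bezout coefficients s = -147, t = 253.
Result: 580 · (-147) + 337 · (253) = 1.

gcd(580, 337) = 1; s = -147, t = 253 (check: 580·(-147) + 337·253 = 1).


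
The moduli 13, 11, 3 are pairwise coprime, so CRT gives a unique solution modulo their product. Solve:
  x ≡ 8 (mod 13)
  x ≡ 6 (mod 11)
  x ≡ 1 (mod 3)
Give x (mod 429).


Moduli 13, 11, 3 are pairwise coprime; by CRT there is a unique solution modulo M = 13 · 11 · 3 = 429.
Solve pairwise, accumulating the modulus:
  Start with x ≡ 8 (mod 13).
  Combine with x ≡ 6 (mod 11): since gcd(13, 11) = 1, we get a unique residue mod 143.
    Write x = 8 + 13·t and substitute into x ≡ 6 (mod 11): 13·t ≡ 6 − 8 = -2 (mod 11).
    Reduce coefficients mod 11: 2·t ≡ 9 (mod 11).
    The inverse of 2 mod 11 is 6 (since 2·6 = 12 = 1·11 + 1), so t ≡ 6·9 = 54 ≡ 10 (mod 11).
    Then x = 8 + 13·10 = 138, valid modulo lcm(13, 11) = 143: x ≡ 138 (mod 143).
  Combine with x ≡ 1 (mod 3): since gcd(143, 3) = 1, we get a unique residue mod 429.
    Write x = 138 + 143·t and substitute into x ≡ 1 (mod 3): 143·t ≡ 1 − 138 = -137 (mod 3).
    Reduce coefficients mod 3: 2·t ≡ 1 (mod 3).
    The inverse of 2 mod 3 is 2 (since 2·2 = 4 = 1·3 + 1), so t ≡ 2·1 = 2 ≡ 2 (mod 3).
    Then x = 138 + 143·2 = 424, valid modulo lcm(143, 3) = 429: x ≡ 424 (mod 429).
Verify: 424 mod 13 = 8 ✓, 424 mod 11 = 6 ✓, 424 mod 3 = 1 ✓.

x ≡ 424 (mod 429).


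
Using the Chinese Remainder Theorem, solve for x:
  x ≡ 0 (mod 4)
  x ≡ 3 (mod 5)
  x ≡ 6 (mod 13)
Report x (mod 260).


Moduli 4, 5, 13 are pairwise coprime; by CRT there is a unique solution modulo M = 4 · 5 · 13 = 260.
Solve pairwise, accumulating the modulus:
  Start with x ≡ 0 (mod 4).
  Combine with x ≡ 3 (mod 5): since gcd(4, 5) = 1, we get a unique residue mod 20.
    Write x = 0 + 4·t and substitute into x ≡ 3 (mod 5): 4·t ≡ 3 − 0 = 3 (mod 5).
    The inverse of 4 mod 5 is 4 (since 4·4 = 16 = 3·5 + 1), so t ≡ 4·3 = 12 ≡ 2 (mod 5).
    Then x = 0 + 4·2 = 8, valid modulo lcm(4, 5) = 20: x ≡ 8 (mod 20).
  Combine with x ≡ 6 (mod 13): since gcd(20, 13) = 1, we get a unique residue mod 260.
    Write x = 8 + 20·t and substitute into x ≡ 6 (mod 13): 20·t ≡ 6 − 8 = -2 (mod 13).
    Reduce coefficients mod 13: 7·t ≡ 11 (mod 13).
    The inverse of 7 mod 13 is 2 (since 7·2 = 14 = 1·13 + 1), so t ≡ 2·11 = 22 ≡ 9 (mod 13).
    Then x = 8 + 20·9 = 188, valid modulo lcm(20, 13) = 260: x ≡ 188 (mod 260).
Verify: 188 mod 4 = 0 ✓, 188 mod 5 = 3 ✓, 188 mod 13 = 6 ✓.

x ≡ 188 (mod 260).


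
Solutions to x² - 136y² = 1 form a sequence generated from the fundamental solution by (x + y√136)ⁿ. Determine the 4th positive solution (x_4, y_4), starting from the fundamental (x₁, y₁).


Step 1: Find the fundamental solution (x₁, y₁) of x² - 136y² = 1.
  Expand √136 as a continued fraction. a₀ = ⌊√136⌋ = 11; iterate m_{k+1} = d_k·a_k − m_k, d_{k+1} = (136 − m_{k+1}²)/d_k, a_{k+1} = ⌊(a₀ + m_{k+1})/d_{k+1}⌋ (starting m₀ = 0, d₀ = 1), with convergents p_k = a_k·p_{k-1} + p_{k-2}, q_k = a_k·q_{k-1} + q_{k-2} (p₋₁ = 1, q₋₁ = 0):
  k = 0: a₀ = 11; p₀/q₀ = 11/1; p₀² − 136·q₀² = 121 − 136 = -15.
  k = 1: m = 11, d = 15, a = ⌊(11 + 11)/15⌋ = 1; p/q = (1·11 + 1)/(1·1 + 0) = 12/1; p² − 136·q² = 144 − 136 = 8.
  k = 2: m = 4, d = 8, a = ⌊(11 + 4)/8⌋ = 1; p/q = (1·12 + 11)/(1·1 + 1) = 23/2; p² − 136·q² = 529 − 544 = -15.
  k = 3: m = 4, d = 15, a = ⌊(11 + 4)/15⌋ = 1; p/q = (1·23 + 12)/(1·2 + 1) = 35/3; p² − 136·q² = 1225 − 1224 = 1.
  The first convergent with p² − 136·q² = 1 gives the fundamental solution (x₁, y₁) = (35, 3).
Step 2: Apply the recurrence (x_{n+1}, y_{n+1}) = (x₁x_n + 136y₁y_n, x₁y_n + y₁x_n) repeatedly.
  From (x_1, y_1) = (35, 3): x_2 = 35·35 + 136·3·3 = 2449; y_2 = 35·3 + 3·35 = 210.
  From (x_2, y_2) = (2449, 210): x_3 = 35·2449 + 136·3·210 = 171395; y_3 = 35·210 + 3·2449 = 14697.
  From (x_3, y_3) = (171395, 14697): x_4 = 35·171395 + 136·3·14697 = 11995201; y_4 = 35·14697 + 3·171395 = 1028580.
Step 3: Verify x_4² - 136·y_4² = 143884847030401 - 143884847030400 = 1 (should be 1). ✓

(x_1, y_1) = (35, 3); (x_4, y_4) = (11995201, 1028580).


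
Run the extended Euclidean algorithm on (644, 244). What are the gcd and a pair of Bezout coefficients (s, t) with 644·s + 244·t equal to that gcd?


Euclidean algorithm on (644, 244) — divide until remainder is 0:
  644 = 2 · 244 + 156
  244 = 1 · 156 + 88
  156 = 1 · 88 + 68
  88 = 1 · 68 + 20
  68 = 3 · 20 + 8
  20 = 2 · 8 + 4
  8 = 2 · 4 + 0
gcd(644, 244) = 4.
Track Bezout coefficients alongside the remainders: start with r₀ = 644 = a·1 + b·0 (s = 1, t = 0) and r₁ = 244 = a·0 + b·1 (s = 0, t = 1); each new remainder r_{k+1} = r_{k-1} − q_k·r_k inherits s_{k+1} = s_{k-1} − q_k·s_k, t_{k+1} = t_{k-1} − q_k·t_k, so r_k = a·s_k + b·t_k at every step:
  q = 2: r = 156, s = 1 − 2·0 = 1, t = 0 − 2·1 = -2  (check: 644·1 + 244·(-2) = 156)
  q = 1: r = 88, s = 0 − 1·1 = -1, t = 1 − 1·(-2) = 3  (check: 644·(-1) + 244·3 = 88)
  q = 1: r = 68, s = 1 − 1·(-1) = 2, t = -2 − 1·3 = -5  (check: 644·2 + 244·(-5) = 68)
  q = 1: r = 20, s = -1 − 1·2 = -3, t = 3 − 1·(-5) = 8  (check: 644·(-3) + 244·8 = 20)
  q = 3: r = 8, s = 2 − 3·(-3) = 11, t = -5 − 3·8 = -29  (check: 644·11 + 244·(-29) = 8)
  q = 2: r = 4, s = -3 − 2·11 = -25, t = 8 − 2·(-29) = 66  (check: 644·(-25) + 244·66 = 4)
The row with r = 4 (the gcd) gives the Bezout coefficients s = -25, t = 66.
Result: 644 · (-25) + 244 · (66) = 4.

gcd(644, 244) = 4; s = -25, t = 66 (check: 644·(-25) + 244·66 = 4).


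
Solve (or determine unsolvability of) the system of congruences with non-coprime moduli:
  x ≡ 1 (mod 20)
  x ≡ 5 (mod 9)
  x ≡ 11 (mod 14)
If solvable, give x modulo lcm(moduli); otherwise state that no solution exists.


Moduli 20, 9, 14 are not pairwise coprime, so CRT works modulo lcm(m_i) when all pairwise compatibility conditions hold.
Pairwise compatibility: gcd(m_i, m_j) must divide a_i - a_j for every pair.
Merge one congruence at a time:
  Start: x ≡ 1 (mod 20).
  Combine with x ≡ 5 (mod 9): gcd(20, 9) = 1; 5 - 1 = 4, which IS divisible by 1, so compatible.
    Write x = 1 + 20·t and substitute into x ≡ 5 (mod 9): 20·t ≡ 5 − 1 = 4 (mod 9).
    Reduce coefficients mod 9: 2·t ≡ 4 (mod 9).
    The inverse of 2 mod 9 is 5 (since 2·5 = 10 = 1·9 + 1), so t ≡ 5·4 = 20 ≡ 2 (mod 9).
    Then x = 1 + 20·2 = 41, valid modulo lcm(20, 9) = 180: x ≡ 41 (mod 180).
  Combine with x ≡ 11 (mod 14): gcd(180, 14) = 2; 11 - 41 = -30, which IS divisible by 2, so compatible.
    Write x = 41 + 180·t and substitute into x ≡ 11 (mod 14): 180·t ≡ 11 − 41 = -30 (mod 14).
    Divide the congruence (and modulus) by g = 2: 90·t ≡ -15 (mod 7).
    Reduce coefficients mod 7: 6·t ≡ 6 (mod 7).
    The inverse of 6 mod 7 is 6 (since 6·6 = 36 = 5·7 + 1), so t ≡ 6·6 = 36 ≡ 1 (mod 7).
    Then x = 41 + 180·1 = 221, valid modulo lcm(180, 14) = 1260: x ≡ 221 (mod 1260).
Verify: 221 mod 20 = 1, 221 mod 9 = 5, 221 mod 14 = 11.

x ≡ 221 (mod 1260).


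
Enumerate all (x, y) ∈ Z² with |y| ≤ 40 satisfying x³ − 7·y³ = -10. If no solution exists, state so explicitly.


The equation is x³ - 7y³ = -10. For fixed y, x³ = 7·y³ − 10, so a solution requires the RHS to be a perfect cube.
Strategy: iterate y from -40 to 40, compute RHS = 7·y³ − 10, and check whether it is a (positive or negative) perfect cube.
Check small values of y:
  y = 0: RHS = -10 is not a perfect cube.
  y = 1: RHS = -3 is not a perfect cube.
  y = -1: RHS = -17 is not a perfect cube.
  y = 2: RHS = 46 is not a perfect cube.
  y = -2: RHS = -66 is not a perfect cube.
  y = 3: RHS = 179 is not a perfect cube.
  y = -3: RHS = -199 is not a perfect cube.
Continuing the search up to |y| = 40 finds no solutions either.
No (x, y) in the scanned range satisfies the equation.

No integer solutions with |y| ≤ 40.


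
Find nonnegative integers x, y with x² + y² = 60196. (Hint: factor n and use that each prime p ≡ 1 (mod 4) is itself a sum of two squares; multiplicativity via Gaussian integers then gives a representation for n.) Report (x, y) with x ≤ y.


Step 1: Factor n = 60196 = 2^2 · 101 · 149.
Step 2: Check the mod-4 condition on each prime factor: 2 = 2 (special); 101 ≡ 1 (mod 4), exponent 1; 149 ≡ 1 (mod 4), exponent 1.
All primes ≡ 3 (mod 4) appear to even exponent (or don't appear), so by the two-squares theorem n IS expressible as a sum of two squares.
Step 3: Build a representation. Group n = k² · m with k = 2 and m = 101 · 149 = 15049 (a product of primes ≡ 1 (mod 4)); a representation of m scales to one of n via (k·x)² + (k·y)² = k²(x² + y²). Each prime p ≡ 1 (mod 4) is itself a sum of two squares; find a² by testing p − a² for a perfect square:
  101: 101 − 1² = 100 = 10² ⇒ 101 = 1² + 10².
  149: 149 − 1² = 148, 149 − 2² = 145, 149 − 3² = 140, 149 − 4² = 133, 149 − 5² = 124, 149 − 6² = 113, 149 − 7² = 100 = 10² ⇒ 149 = 7² + 10².
  Combine using the Brahmagupta–Fibonacci identity (a² + b²)(c² + d²) = (ac − bd)² + (ad + bc)² = (ac + bd)² + (ad − bc)²:
  101 · 149 = 15049: from (1² + 10²)(7² + 10²), take (1·7 − 10·10, 1·10 + 10·7) = (7 − 100, 10 + 70) = (-93, 80); dropping signs (only squares matter) gives (93, 80); check 93² + 80² = 8649 + 6400 = 15049 ✓.
  Scale by k = 2: (2·93, 2·80) = (186, 160).
Step 4: Order so x ≤ y and verify: 160² + 186² = 25600 + 34596 = 60196 = n. ✓

n = 60196 = 160² + 186² (one valid representation with x ≤ y).


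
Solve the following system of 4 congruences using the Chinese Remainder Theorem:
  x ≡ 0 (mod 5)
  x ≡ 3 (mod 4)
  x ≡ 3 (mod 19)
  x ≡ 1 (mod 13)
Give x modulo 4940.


Product of moduli M = 5 · 4 · 19 · 13 = 4940.
Merge one congruence at a time:
  Start: x ≡ 0 (mod 5).
  Combine with x ≡ 3 (mod 4); new modulus lcm = 20.
    Write x = 0 + 5·t and substitute into x ≡ 3 (mod 4): 5·t ≡ 3 − 0 = 3 (mod 4).
    Reduce coefficients mod 4: 1·t ≡ 3 (mod 4).
    So t ≡ 3 (mod 4).
    Then x = 0 + 5·3 = 15, valid modulo lcm(5, 4) = 20: x ≡ 15 (mod 20).
  Combine with x ≡ 3 (mod 19); new modulus lcm = 380.
    Write x = 15 + 20·t and substitute into x ≡ 3 (mod 19): 20·t ≡ 3 − 15 = -12 (mod 19).
    Reduce coefficients mod 19: 1·t ≡ 7 (mod 19).
    So t ≡ 7 (mod 19).
    Then x = 15 + 20·7 = 155, valid modulo lcm(20, 19) = 380: x ≡ 155 (mod 380).
  Combine with x ≡ 1 (mod 13); new modulus lcm = 4940.
    Write x = 155 + 380·t and substitute into x ≡ 1 (mod 13): 380·t ≡ 1 − 155 = -154 (mod 13).
    Reduce coefficients mod 13: 3·t ≡ 2 (mod 13).
    The inverse of 3 mod 13 is 9 (since 3·9 = 27 = 2·13 + 1), so t ≡ 9·2 = 18 ≡ 5 (mod 13).
    Then x = 155 + 380·5 = 2055, valid modulo lcm(380, 13) = 4940: x ≡ 2055 (mod 4940).
Verify against each original: 2055 mod 5 = 0, 2055 mod 4 = 3, 2055 mod 19 = 3, 2055 mod 13 = 1.

x ≡ 2055 (mod 4940).


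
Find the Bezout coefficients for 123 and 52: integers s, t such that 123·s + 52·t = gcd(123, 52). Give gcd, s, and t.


Euclidean algorithm on (123, 52) — divide until remainder is 0:
  123 = 2 · 52 + 19
  52 = 2 · 19 + 14
  19 = 1 · 14 + 5
  14 = 2 · 5 + 4
  5 = 1 · 4 + 1
  4 = 4 · 1 + 0
gcd(123, 52) = 1.
Track Bezout coefficients alongside the remainders: start with r₀ = 123 = a·1 + b·0 (s = 1, t = 0) and r₁ = 52 = a·0 + b·1 (s = 0, t = 1); each new remainder r_{k+1} = r_{k-1} − q_k·r_k inherits s_{k+1} = s_{k-1} − q_k·s_k, t_{k+1} = t_{k-1} − q_k·t_k, so r_k = a·s_k + b·t_k at every step:
  q = 2: r = 19, s = 1 − 2·0 = 1, t = 0 − 2·1 = -2  (check: 123·1 + 52·(-2) = 19)
  q = 2: r = 14, s = 0 − 2·1 = -2, t = 1 − 2·(-2) = 5  (check: 123·(-2) + 52·5 = 14)
  q = 1: r = 5, s = 1 − 1·(-2) = 3, t = -2 − 1·5 = -7  (check: 123·3 + 52·(-7) = 5)
  q = 2: r = 4, s = -2 − 2·3 = -8, t = 5 − 2·(-7) = 19  (check: 123·(-8) + 52·19 = 4)
  q = 1: r = 1, s = 3 − 1·(-8) = 11, t = -7 − 1·19 = -26  (check: 123·11 + 52·(-26) = 1)
The row with r = 1 (the gcd) gives the Bezout coefficients s = 11, t = -26.
Result: 123 · (11) + 52 · (-26) = 1.

gcd(123, 52) = 1; s = 11, t = -26 (check: 123·11 + 52·(-26) = 1).


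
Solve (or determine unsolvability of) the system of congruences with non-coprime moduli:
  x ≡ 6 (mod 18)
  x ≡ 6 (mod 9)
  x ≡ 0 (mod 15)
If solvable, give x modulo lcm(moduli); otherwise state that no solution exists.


Moduli 18, 9, 15 are not pairwise coprime, so CRT works modulo lcm(m_i) when all pairwise compatibility conditions hold.
Pairwise compatibility: gcd(m_i, m_j) must divide a_i - a_j for every pair.
Merge one congruence at a time:
  Start: x ≡ 6 (mod 18).
  Combine with x ≡ 6 (mod 9): gcd(18, 9) = 9; 6 - 6 = 0, which IS divisible by 9, so compatible.
    Write x = 6 + 18·t and substitute into x ≡ 6 (mod 9): 18·t ≡ 6 − 6 = 0 (mod 9).
    Divide the congruence (and modulus) by g = 9: 2·t ≡ 0 (mod 1).
    Modulo 1 every t works; take t = 0.
    Then x = 6 + 18·0 = 6, valid modulo lcm(18, 9) = 18: x ≡ 6 (mod 18).
  Combine with x ≡ 0 (mod 15): gcd(18, 15) = 3; 0 - 6 = -6, which IS divisible by 3, so compatible.
    Write x = 6 + 18·t and substitute into x ≡ 0 (mod 15): 18·t ≡ 0 − 6 = -6 (mod 15).
    Divide the congruence (and modulus) by g = 3: 6·t ≡ -2 (mod 5).
    Reduce coefficients mod 5: 1·t ≡ 3 (mod 5).
    So t ≡ 3 (mod 5).
    Then x = 6 + 18·3 = 60, valid modulo lcm(18, 15) = 90: x ≡ 60 (mod 90).
Verify: 60 mod 18 = 6, 60 mod 9 = 6, 60 mod 15 = 0.

x ≡ 60 (mod 90).


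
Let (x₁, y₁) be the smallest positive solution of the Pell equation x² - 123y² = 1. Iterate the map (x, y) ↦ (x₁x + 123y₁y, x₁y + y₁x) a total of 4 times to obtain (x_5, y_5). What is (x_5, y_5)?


Step 1: Find the fundamental solution (x₁, y₁) of x² - 123y² = 1.
  Expand √123 as a continued fraction. a₀ = ⌊√123⌋ = 11; iterate m_{k+1} = d_k·a_k − m_k, d_{k+1} = (123 − m_{k+1}²)/d_k, a_{k+1} = ⌊(a₀ + m_{k+1})/d_{k+1}⌋ (starting m₀ = 0, d₀ = 1), with convergents p_k = a_k·p_{k-1} + p_{k-2}, q_k = a_k·q_{k-1} + q_{k-2} (p₋₁ = 1, q₋₁ = 0):
  k = 0: a₀ = 11; p₀/q₀ = 11/1; p₀² − 123·q₀² = 121 − 123 = -2.
  k = 1: m = 11, d = 2, a = ⌊(11 + 11)/2⌋ = 11; p/q = (11·11 + 1)/(11·1 + 0) = 122/11; p² − 123·q² = 14884 − 14883 = 1.
  The first convergent with p² − 123·q² = 1 gives the fundamental solution (x₁, y₁) = (122, 11).
Step 2: Apply the recurrence (x_{n+1}, y_{n+1}) = (x₁x_n + 123y₁y_n, x₁y_n + y₁x_n) repeatedly.
  From (x_1, y_1) = (122, 11): x_2 = 122·122 + 123·11·11 = 29767; y_2 = 122·11 + 11·122 = 2684.
  From (x_2, y_2) = (29767, 2684): x_3 = 122·29767 + 123·11·2684 = 7263026; y_3 = 122·2684 + 11·29767 = 654885.
  From (x_3, y_3) = (7263026, 654885): x_4 = 122·7263026 + 123·11·654885 = 1772148577; y_4 = 122·654885 + 11·7263026 = 159789256.
  From (x_4, y_4) = (1772148577, 159789256): x_5 = 122·1772148577 + 123·11·159789256 = 432396989762; y_5 = 122·159789256 + 11·1772148577 = 38987923579.
Step 3: Verify x_5² - 123·y_5² = 186967156755239132816644 - 186967156755239132816643 = 1 (should be 1). ✓

(x_1, y_1) = (122, 11); (x_5, y_5) = (432396989762, 38987923579).


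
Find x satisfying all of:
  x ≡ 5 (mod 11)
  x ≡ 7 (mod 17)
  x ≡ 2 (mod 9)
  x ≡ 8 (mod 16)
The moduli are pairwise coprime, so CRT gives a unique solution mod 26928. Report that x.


Product of moduli M = 11 · 17 · 9 · 16 = 26928.
Merge one congruence at a time:
  Start: x ≡ 5 (mod 11).
  Combine with x ≡ 7 (mod 17); new modulus lcm = 187.
    Write x = 5 + 11·t and substitute into x ≡ 7 (mod 17): 11·t ≡ 7 − 5 = 2 (mod 17).
    The inverse of 11 mod 17 is 14 (since 11·14 = 154 = 9·17 + 1), so t ≡ 14·2 = 28 ≡ 11 (mod 17).
    Then x = 5 + 11·11 = 126, valid modulo lcm(11, 17) = 187: x ≡ 126 (mod 187).
  Combine with x ≡ 2 (mod 9); new modulus lcm = 1683.
    Write x = 126 + 187·t and substitute into x ≡ 2 (mod 9): 187·t ≡ 2 − 126 = -124 (mod 9).
    Reduce coefficients mod 9: 7·t ≡ 2 (mod 9).
    The inverse of 7 mod 9 is 4 (since 7·4 = 28 = 3·9 + 1), so t ≡ 4·2 = 8 ≡ 8 (mod 9).
    Then x = 126 + 187·8 = 1622, valid modulo lcm(187, 9) = 1683: x ≡ 1622 (mod 1683).
  Combine with x ≡ 8 (mod 16); new modulus lcm = 26928.
    Write x = 1622 + 1683·t and substitute into x ≡ 8 (mod 16): 1683·t ≡ 8 − 1622 = -1614 (mod 16).
    Reduce coefficients mod 16: 3·t ≡ 2 (mod 16).
    The inverse of 3 mod 16 is 11 (since 3·11 = 33 = 2·16 + 1), so t ≡ 11·2 = 22 ≡ 6 (mod 16).
    Then x = 1622 + 1683·6 = 11720, valid modulo lcm(1683, 16) = 26928: x ≡ 11720 (mod 26928).
Verify against each original: 11720 mod 11 = 5, 11720 mod 17 = 7, 11720 mod 9 = 2, 11720 mod 16 = 8.

x ≡ 11720 (mod 26928).


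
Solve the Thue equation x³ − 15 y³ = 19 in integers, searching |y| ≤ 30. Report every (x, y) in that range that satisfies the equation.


The equation is x³ - 15y³ = 19. For fixed y, x³ = 15·y³ + 19, so a solution requires the RHS to be a perfect cube.
Strategy: iterate y from -30 to 30, compute RHS = 15·y³ + 19, and check whether it is a (positive or negative) perfect cube.
Check small values of y:
  y = 0: RHS = 19 is not a perfect cube.
  y = 1: RHS = 34 is not a perfect cube.
  y = -1: RHS = 4 is not a perfect cube.
  y = 2: RHS = 139 is not a perfect cube.
  y = -2: RHS = -101 is not a perfect cube.
  y = 3: RHS = 424 is not a perfect cube.
  y = -3: RHS = -386 is not a perfect cube.
Continuing the search up to |y| = 30 finds no solutions either.
No (x, y) in the scanned range satisfies the equation.

No integer solutions with |y| ≤ 30.


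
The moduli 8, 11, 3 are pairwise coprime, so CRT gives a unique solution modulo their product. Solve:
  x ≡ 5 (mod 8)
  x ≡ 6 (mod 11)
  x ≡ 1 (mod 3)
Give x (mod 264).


Moduli 8, 11, 3 are pairwise coprime; by CRT there is a unique solution modulo M = 8 · 11 · 3 = 264.
Solve pairwise, accumulating the modulus:
  Start with x ≡ 5 (mod 8).
  Combine with x ≡ 6 (mod 11): since gcd(8, 11) = 1, we get a unique residue mod 88.
    Write x = 5 + 8·t and substitute into x ≡ 6 (mod 11): 8·t ≡ 6 − 5 = 1 (mod 11).
    The inverse of 8 mod 11 is 7 (since 8·7 = 56 = 5·11 + 1), so t ≡ 7·1 = 7 ≡ 7 (mod 11).
    Then x = 5 + 8·7 = 61, valid modulo lcm(8, 11) = 88: x ≡ 61 (mod 88).
  Combine with x ≡ 1 (mod 3): since gcd(88, 3) = 1, we get a unique residue mod 264.
    Write x = 61 + 88·t and substitute into x ≡ 1 (mod 3): 88·t ≡ 1 − 61 = -60 (mod 3).
    Reduce coefficients mod 3: 1·t ≡ 0 (mod 3).
    So t ≡ 0 (mod 3).
    Then x = 61 + 88·0 = 61, valid modulo lcm(88, 3) = 264: x ≡ 61 (mod 264).
Verify: 61 mod 8 = 5 ✓, 61 mod 11 = 6 ✓, 61 mod 3 = 1 ✓.

x ≡ 61 (mod 264).


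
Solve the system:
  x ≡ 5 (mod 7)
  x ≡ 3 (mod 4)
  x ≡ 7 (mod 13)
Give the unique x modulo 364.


Moduli 7, 4, 13 are pairwise coprime; by CRT there is a unique solution modulo M = 7 · 4 · 13 = 364.
Solve pairwise, accumulating the modulus:
  Start with x ≡ 5 (mod 7).
  Combine with x ≡ 3 (mod 4): since gcd(7, 4) = 1, we get a unique residue mod 28.
    Write x = 5 + 7·t and substitute into x ≡ 3 (mod 4): 7·t ≡ 3 − 5 = -2 (mod 4).
    Reduce coefficients mod 4: 3·t ≡ 2 (mod 4).
    The inverse of 3 mod 4 is 3 (since 3·3 = 9 = 2·4 + 1), so t ≡ 3·2 = 6 ≡ 2 (mod 4).
    Then x = 5 + 7·2 = 19, valid modulo lcm(7, 4) = 28: x ≡ 19 (mod 28).
  Combine with x ≡ 7 (mod 13): since gcd(28, 13) = 1, we get a unique residue mod 364.
    Write x = 19 + 28·t and substitute into x ≡ 7 (mod 13): 28·t ≡ 7 − 19 = -12 (mod 13).
    Reduce coefficients mod 13: 2·t ≡ 1 (mod 13).
    The inverse of 2 mod 13 is 7 (since 2·7 = 14 = 1·13 + 1), so t ≡ 7·1 = 7 ≡ 7 (mod 13).
    Then x = 19 + 28·7 = 215, valid modulo lcm(28, 13) = 364: x ≡ 215 (mod 364).
Verify: 215 mod 7 = 5 ✓, 215 mod 4 = 3 ✓, 215 mod 13 = 7 ✓.

x ≡ 215 (mod 364).


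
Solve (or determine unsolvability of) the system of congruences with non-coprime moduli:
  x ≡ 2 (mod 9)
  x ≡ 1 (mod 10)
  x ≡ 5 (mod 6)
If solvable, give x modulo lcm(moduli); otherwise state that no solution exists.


Moduli 9, 10, 6 are not pairwise coprime, so CRT works modulo lcm(m_i) when all pairwise compatibility conditions hold.
Pairwise compatibility: gcd(m_i, m_j) must divide a_i - a_j for every pair.
Merge one congruence at a time:
  Start: x ≡ 2 (mod 9).
  Combine with x ≡ 1 (mod 10): gcd(9, 10) = 1; 1 - 2 = -1, which IS divisible by 1, so compatible.
    Write x = 2 + 9·t and substitute into x ≡ 1 (mod 10): 9·t ≡ 1 − 2 = -1 (mod 10).
    Reduce coefficients mod 10: 9·t ≡ 9 (mod 10).
    The inverse of 9 mod 10 is 9 (since 9·9 = 81 = 8·10 + 1), so t ≡ 9·9 = 81 ≡ 1 (mod 10).
    Then x = 2 + 9·1 = 11, valid modulo lcm(9, 10) = 90: x ≡ 11 (mod 90).
  Combine with x ≡ 5 (mod 6): gcd(90, 6) = 6; 5 - 11 = -6, which IS divisible by 6, so compatible.
    Write x = 11 + 90·t and substitute into x ≡ 5 (mod 6): 90·t ≡ 5 − 11 = -6 (mod 6).
    Divide the congruence (and modulus) by g = 6: 15·t ≡ -1 (mod 1).
    Modulo 1 every t works; take t = 0.
    Then x = 11 + 90·0 = 11, valid modulo lcm(90, 6) = 90: x ≡ 11 (mod 90).
Verify: 11 mod 9 = 2, 11 mod 10 = 1, 11 mod 6 = 5.

x ≡ 11 (mod 90).


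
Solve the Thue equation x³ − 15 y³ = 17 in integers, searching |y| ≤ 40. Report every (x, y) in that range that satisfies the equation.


The equation is x³ - 15y³ = 17. For fixed y, x³ = 15·y³ + 17, so a solution requires the RHS to be a perfect cube.
Strategy: iterate y from -40 to 40, compute RHS = 15·y³ + 17, and check whether it is a (positive or negative) perfect cube.
Check small values of y:
  y = 0: RHS = 17 is not a perfect cube.
  y = 1: RHS = 32 is not a perfect cube.
  y = -1: RHS = 2 is not a perfect cube.
  y = 2: RHS = 137 is not a perfect cube.
  y = -2: RHS = -103 is not a perfect cube.
  y = 3: RHS = 422 is not a perfect cube.
  y = -3: RHS = -388 is not a perfect cube.
Continuing the search up to |y| = 40 finds no solutions either.
No (x, y) in the scanned range satisfies the equation.

No integer solutions with |y| ≤ 40.


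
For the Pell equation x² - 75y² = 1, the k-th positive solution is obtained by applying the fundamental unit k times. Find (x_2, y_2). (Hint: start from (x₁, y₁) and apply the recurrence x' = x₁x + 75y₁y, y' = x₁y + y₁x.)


Step 1: Find the fundamental solution (x₁, y₁) of x² - 75y² = 1.
  Expand √75 as a continued fraction. a₀ = ⌊√75⌋ = 8; iterate m_{k+1} = d_k·a_k − m_k, d_{k+1} = (75 − m_{k+1}²)/d_k, a_{k+1} = ⌊(a₀ + m_{k+1})/d_{k+1}⌋ (starting m₀ = 0, d₀ = 1), with convergents p_k = a_k·p_{k-1} + p_{k-2}, q_k = a_k·q_{k-1} + q_{k-2} (p₋₁ = 1, q₋₁ = 0):
  k = 0: a₀ = 8; p₀/q₀ = 8/1; p₀² − 75·q₀² = 64 − 75 = -11.
  k = 1: m = 8, d = 11, a = ⌊(8 + 8)/11⌋ = 1; p/q = (1·8 + 1)/(1·1 + 0) = 9/1; p² − 75·q² = 81 − 75 = 6.
  k = 2: m = 3, d = 6, a = ⌊(8 + 3)/6⌋ = 1; p/q = (1·9 + 8)/(1·1 + 1) = 17/2; p² − 75·q² = 289 − 300 = -11.
  k = 3: m = 3, d = 11, a = ⌊(8 + 3)/11⌋ = 1; p/q = (1·17 + 9)/(1·2 + 1) = 26/3; p² − 75·q² = 676 − 675 = 1.
  The first convergent with p² − 75·q² = 1 gives the fundamental solution (x₁, y₁) = (26, 3).
Step 2: Apply the recurrence (x_{n+1}, y_{n+1}) = (x₁x_n + 75y₁y_n, x₁y_n + y₁x_n) repeatedly.
  From (x_1, y_1) = (26, 3): x_2 = 26·26 + 75·3·3 = 1351; y_2 = 26·3 + 3·26 = 156.
Step 3: Verify x_2² - 75·y_2² = 1825201 - 1825200 = 1 (should be 1). ✓

(x_1, y_1) = (26, 3); (x_2, y_2) = (1351, 156).


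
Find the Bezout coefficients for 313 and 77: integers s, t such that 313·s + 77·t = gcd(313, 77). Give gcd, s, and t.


Euclidean algorithm on (313, 77) — divide until remainder is 0:
  313 = 4 · 77 + 5
  77 = 15 · 5 + 2
  5 = 2 · 2 + 1
  2 = 2 · 1 + 0
gcd(313, 77) = 1.
Track Bezout coefficients alongside the remainders: start with r₀ = 313 = a·1 + b·0 (s = 1, t = 0) and r₁ = 77 = a·0 + b·1 (s = 0, t = 1); each new remainder r_{k+1} = r_{k-1} − q_k·r_k inherits s_{k+1} = s_{k-1} − q_k·s_k, t_{k+1} = t_{k-1} − q_k·t_k, so r_k = a·s_k + b·t_k at every step:
  q = 4: r = 5, s = 1 − 4·0 = 1, t = 0 − 4·1 = -4  (check: 313·1 + 77·(-4) = 5)
  q = 15: r = 2, s = 0 − 15·1 = -15, t = 1 − 15·(-4) = 61  (check: 313·(-15) + 77·61 = 2)
  q = 2: r = 1, s = 1 − 2·(-15) = 31, t = -4 − 2·61 = -126  (check: 313·31 + 77·(-126) = 1)
The row with r = 1 (the gcd) gives the Bezout coefficients s = 31, t = -126.
Result: 313 · (31) + 77 · (-126) = 1.

gcd(313, 77) = 1; s = 31, t = -126 (check: 313·31 + 77·(-126) = 1).
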